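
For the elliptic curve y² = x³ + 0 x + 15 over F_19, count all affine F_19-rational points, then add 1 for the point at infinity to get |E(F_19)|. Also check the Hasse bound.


Affine points = {(1, 4), (1, 15), (2, 2), (2, 17), (3, 2), (3, 17), (5, 8), (5, 11), (7, 4), (7, 15), (11, 4), (11, 15), (14, 2), (14, 17), (16, 8), (16, 11), (17, 8), (17, 11)}; affine count = 18; |E(F_19)| = 19.

Discriminant check: Δ ∝ 4a³ + 27b² = 4·0³ + 27·15² = 4·0 + 27·225 ≡ 14 (mod 19). Nonzero ⇒ E is nonsingular.
For each x ∈ F_19, compute rhs = x³ + 0·x + 15 mod 19, then count y ∈ F_19 with y² ≡ rhs.
  x = 0: rhs = 15, matching y values: none (0 points).
  x = 1: rhs = 16, matching y values: 4, 15 (2 points).
  x = 2: rhs = 4, matching y values: 2, 17 (2 points).
  x = 3: rhs = 4, matching y values: 2, 17 (2 points).
  x = 4: rhs = 3, matching y values: none (0 points).
  x = 5: rhs = 7, matching y values: 8, 11 (2 points).
  x = 6: rhs = 3, matching y values: none (0 points).
  x = 7: rhs = 16, matching y values: 4, 15 (2 points).
  x = 8: rhs = 14, matching y values: none (0 points).
  x = 9: rhs = 3, matching y values: none (0 points).
  x = 10: rhs = 8, matching y values: none (0 points).
  x = 11: rhs = 16, matching y values: 4, 15 (2 points).
  x = 12: rhs = 14, matching y values: none (0 points).
  x = 13: rhs = 8, matching y values: none (0 points).
  x = 14: rhs = 4, matching y values: 2, 17 (2 points).
  x = 15: rhs = 8, matching y values: none (0 points).
  x = 16: rhs = 7, matching y values: 8, 11 (2 points).
  x = 17: rhs = 7, matching y values: 8, 11 (2 points).
  x = 18: rhs = 14, matching y values: none (0 points).
Total affine count: 18.
Full point count |E(F_19)| = 18 + 1 = 19.
Hasse bound: |19 − (19+1)| = |-1| = 1 ≤ 2√19 ≈ 8.7178 ✓.


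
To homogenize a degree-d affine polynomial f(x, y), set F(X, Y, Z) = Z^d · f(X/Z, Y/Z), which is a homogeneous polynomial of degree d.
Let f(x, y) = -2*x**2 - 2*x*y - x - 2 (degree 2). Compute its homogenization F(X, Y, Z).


F(X, Y, Z) = -2*X**2 - 2*X*Y - X*Z - 2*Z**2

deg(f) = 2.
Substitute x = X/Z, y = Y/Z into f, then multiply by Z^2.
  monomial -2·x^2·y^0 ↦ -2·X^2·Y^0·Z^0.
  monomial -2·x^1·y^1 ↦ -2·X^1·Y^1·Z^0.
  monomial -1·x^1·y^0 ↦ -1·X^1·Y^0·Z^1.
  monomial -2·x^0·y^0 ↦ -2·X^0·Y^0·Z^2.
Collecting: F(X, Y, Z) = -2*X**2 - 2*X*Y - X*Z - 2*Z**2.


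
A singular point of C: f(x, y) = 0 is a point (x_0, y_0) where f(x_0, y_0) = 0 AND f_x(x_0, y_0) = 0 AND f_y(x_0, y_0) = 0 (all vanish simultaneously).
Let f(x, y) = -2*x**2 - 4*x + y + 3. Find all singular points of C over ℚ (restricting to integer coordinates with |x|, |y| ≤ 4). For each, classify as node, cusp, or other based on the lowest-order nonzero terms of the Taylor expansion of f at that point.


No singular points in the scanned grid; C is smooth there.

Compute partial derivatives:
  f_x = -4*x - 4.
  f_y = 1.
f_y = 1 is a nonzero constant, so f_y never vanishes: no point (x, y) can satisfy f = f_x = f_y = 0. In particular no (x, y) ∈ {−4, ..., 4}² is singular; the curve is smooth.


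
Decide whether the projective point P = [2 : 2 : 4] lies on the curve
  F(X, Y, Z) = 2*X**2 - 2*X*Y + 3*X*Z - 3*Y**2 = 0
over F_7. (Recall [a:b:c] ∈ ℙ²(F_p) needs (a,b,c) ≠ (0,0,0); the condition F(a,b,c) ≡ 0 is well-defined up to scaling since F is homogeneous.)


F(2,2,4) ≡ 5 (mod 7); P is NOT on the curve.

Evaluate F(2, 2, 4) term-by-term (mod 7).
  2*X**2 ↦ 2·4·1·1 = 8
  -2*X*Y ↦ -2·2·2·1 = -8
  3*X*Z ↦ 3·2·1·4 = 24
  -3*Y**2 ↦ -3·1·4·1 = -12
Sum: F(2, 2, 4) = (8) + (-8) + (24) + (-12) = 12.
Reducing mod 7: 12 ≡ 5 (mod 7).
Since F(a, b, c) ≡ 5 ≠ 0 (mod 7), P does NOT lie on the curve.


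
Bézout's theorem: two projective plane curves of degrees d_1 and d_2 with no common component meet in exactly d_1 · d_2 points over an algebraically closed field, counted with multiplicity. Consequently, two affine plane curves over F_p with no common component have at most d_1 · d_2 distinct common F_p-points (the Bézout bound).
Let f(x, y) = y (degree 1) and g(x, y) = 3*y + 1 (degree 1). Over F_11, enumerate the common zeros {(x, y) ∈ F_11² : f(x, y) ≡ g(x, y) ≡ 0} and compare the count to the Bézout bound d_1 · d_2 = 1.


Common zeros: ∅; count = 0; Bézout bound = 1.

deg(f) = 1, deg(g) = 1, so Bézout bound = 1.
Scan x ∈ F_11. For each x, list the y ∈ F_11 with f(x, y) ≡ 0 and those with g(x, y) ≡ 0 (mod 11); the common zeros in that column are the intersection.
  x = 0: f ≡ 0 at y ∈ {0}; g ≡ 0 at y ∈ {7}; common: ∅.
  x = 1: f ≡ 0 at y ∈ {0}; g ≡ 0 at y ∈ {7}; common: ∅.
  x = 2: f ≡ 0 at y ∈ {0}; g ≡ 0 at y ∈ {7}; common: ∅.
  x = 3: f ≡ 0 at y ∈ {0}; g ≡ 0 at y ∈ {7}; common: ∅.
  x = 4: f ≡ 0 at y ∈ {0}; g ≡ 0 at y ∈ {7}; common: ∅.
  x = 5: f ≡ 0 at y ∈ {0}; g ≡ 0 at y ∈ {7}; common: ∅.
  x = 6: f ≡ 0 at y ∈ {0}; g ≡ 0 at y ∈ {7}; common: ∅.
  x = 7: f ≡ 0 at y ∈ {0}; g ≡ 0 at y ∈ {7}; common: ∅.
  x = 8: f ≡ 0 at y ∈ {0}; g ≡ 0 at y ∈ {7}; common: ∅.
  x = 9: f ≡ 0 at y ∈ {0}; g ≡ 0 at y ∈ {7}; common: ∅.
  x = 10: f ≡ 0 at y ∈ {0}; g ≡ 0 at y ∈ {7}; common: ∅.
Collecting: common zeros = ∅, so the count is 0.
Comparison with the Bézout bound: 0 ≤ 1 = deg(f)·deg(g), as expected for curves with no common component (the affine F_11-count falls short of the bound because intersections may lie at infinity, over extension fields, or carry multiplicity).


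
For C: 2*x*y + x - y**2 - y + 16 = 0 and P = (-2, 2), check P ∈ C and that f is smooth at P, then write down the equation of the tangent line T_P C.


Tangent line at P: 5*x - 9*y + 28 = 0.

Step 1: f(-2, 2) = 0, so P lies on C.
Step 2: partial derivatives
  f_x(x, y) = 2*y + 1, f_y(x, y) = 2*x - 2*y - 1.
  f_x(P) = 5, f_y(P) = -9 (gradient nonzero, so P is smooth).
Step 3: tangent line at P: 5·(x − -2) + -9·(y − 2) = 0.
Expanding: 5*x - 9*y + 28 = 0.


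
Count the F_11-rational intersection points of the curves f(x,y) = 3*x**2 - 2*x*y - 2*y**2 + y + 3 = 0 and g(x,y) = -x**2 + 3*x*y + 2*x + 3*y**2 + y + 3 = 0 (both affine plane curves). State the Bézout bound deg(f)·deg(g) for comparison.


Common zeros: {(3, 4)}; count = 1; Bézout bound = 4.

deg(f) = 2, deg(g) = 2, so Bézout bound = 4.
Scan x ∈ F_11. For each x, list the y ∈ F_11 with f(x, y) ≡ 0 and those with g(x, y) ≡ 0 (mod 11); the common zeros in that column are the intersection.
  x = 0: f ≡ 0 at y ∈ {7, 10}; g ≡ 0 at y ∈ {3, 4}; common: ∅.
  x = 1: f ≡ 0 at y ∈ {7, 9}; g ≡ 0 at y ∈ {1, 5}; common: ∅.
  x = 2: f ≡ 0 at y ∈ ∅; g ≡ 0 at y ∈ ∅; common: ∅.
  x = 3: f ≡ 0 at y ∈ {4, 10}; g ≡ 0 at y ∈ {0, 4}; common: {4}.
  x = 4: f ≡ 0 at y ∈ ∅; g ≡ 0 at y ∈ {1, 2}; common: ∅.
  x = 5: f ≡ 0 at y ∈ {3, 9}; g ≡ 0 at y ∈ {5, 8}; common: ∅.
  x = 6: f ≡ 0 at y ∈ ∅; g ≡ 0 at y ∈ ∅; common: ∅.
  x = 7: f ≡ 0 at y ∈ {4, 6}; g ≡ 0 at y ∈ ∅; common: ∅.
  x = 8: f ≡ 0 at y ∈ {3, 6}; g ≡ 0 at y ∈ ∅; common: ∅.
  x = 9: f ≡ 0 at y ∈ ∅; g ≡ 0 at y ∈ ∅; common: ∅.
  x = 10: f ≡ 0 at y ∈ ∅; g ≡ 0 at y ∈ {0, 8}; common: ∅.
Collecting: common zeros = {(3, 4)}, so the count is 1.
Comparison with the Bézout bound: 1 ≤ 4 = deg(f)·deg(g), as expected for curves with no common component (the affine F_11-count falls short of the bound because intersections may lie at infinity, over extension fields, or carry multiplicity).


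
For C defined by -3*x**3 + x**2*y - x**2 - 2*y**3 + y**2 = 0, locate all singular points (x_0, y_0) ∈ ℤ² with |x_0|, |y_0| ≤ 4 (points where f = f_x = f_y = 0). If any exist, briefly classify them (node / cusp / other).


Singular points: {(0, 0)}; classification: node.

Compute partial derivatives:
  f_x = -9*x**2 + 2*x*y - 2*x.
  f_y = x**2 - 6*y**2 + 2*y.
Scan x_0 ∈ {−4, ..., 4}. For each x_0, f_y(x_0, y) is a polynomial in y; find its integer roots y ∈ {−4, ..., 4}, then test f_x and f at those candidates.
  x = -4: f_y(-4, y) = -6*y**2 + 2*y + 16; no integer root y with |y| ≤ 4.
  x = -3: f_y(-3, y) = -6*y**2 + 2*y + 9; no integer root y with |y| ≤ 4.
  x = -2: f_y(-2, y) = -6*y**2 + 2*y + 4; vanishes at y ∈ {1}. (-2, 1): f_x = -36 ≠ 0.
  x = -1: f_y(-1, y) = -6*y**2 + 2*y + 1; no integer root y with |y| ≤ 4.
  x = 0: f_y(0, y) = -6*y**2 + 2*y; vanishes at y ∈ {0}. (0, 0): f_x = 0, f = 0 — SINGULAR.
  x = 1: f_y(1, y) = -6*y**2 + 2*y + 1; no integer root y with |y| ≤ 4.
  x = 2: f_y(2, y) = -6*y**2 + 2*y + 4; vanishes at y ∈ {1}. (2, 1): f_x = -36 ≠ 0.
  x = 3: f_y(3, y) = -6*y**2 + 2*y + 9; no integer root y with |y| ≤ 4.
  x = 4: f_y(4, y) = -6*y**2 + 2*y + 16; no integer root y with |y| ≤ 4.
Only singular point on the grid: (0, 0).
Classify: substitute x = 0 + u, y = 0 + v and expand: f = -3*u**3 + u**2*v - u**2 - 2*v**3 + v**2.
No constant or linear terms (consistent with a singular point). Quadratic part: -u**2 + v**2. Cubic part: -3*u**3 + u**2*v - 2*v**3.
The quadratic part v**2 - u**2 = (v − u)(v + u) splits into two distinct linear factors, so there are two distinct tangent lines y − 0 = ±(x − 0) — this is a node (ordinary double point).
Classification: node.


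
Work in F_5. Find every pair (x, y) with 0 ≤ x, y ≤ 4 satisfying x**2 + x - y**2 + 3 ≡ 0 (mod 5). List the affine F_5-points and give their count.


Affine F_5-points: {(1, 0), (2, 2), (2, 3), (3, 0)}; count = 4.

For each of the 25 pairs (x, y) ∈ F_5², evaluate f(x, y) mod 5. Record the zeros.
  x = 0: [0↦3, 1↦2, 2↦4, 3↦4, 4↦2]  zeros at y ∈ ∅
  x = 1: [0↦0, 1↦4, 2↦1, 3↦1, 4↦4]  zeros at y ∈ {0}
  x = 2: [0↦4, 1↦3, 2↦0, 3↦0, 4↦3]  zeros at y ∈ {2, 3}
  x = 3: [0↦0, 1↦4, 2↦1, 3↦1, 4↦4]  zeros at y ∈ {0}
  x = 4: [0↦3, 1↦2, 2↦4, 3↦4, 4↦2]  zeros at y ∈ ∅
Collecting zeros: affine points = {(1, 0), (2, 2), (2, 3), (3, 0)}.
Total count |C(F_5)_aff| = 4.


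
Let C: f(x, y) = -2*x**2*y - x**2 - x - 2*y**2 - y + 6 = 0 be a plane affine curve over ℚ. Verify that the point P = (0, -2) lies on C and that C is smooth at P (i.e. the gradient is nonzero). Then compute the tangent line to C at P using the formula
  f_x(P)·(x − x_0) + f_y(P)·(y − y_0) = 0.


Tangent line at P: -x + 7*y + 14 = 0.

Step 1: f(0, -2) = 0, so P lies on C.
Step 2: partial derivatives
  f_x(x, y) = -4*x*y - 2*x - 1, f_y(x, y) = -2*x**2 - 4*y - 1.
  f_x(P) = -1, f_y(P) = 7 (gradient nonzero, so P is smooth).
Step 3: tangent line at P: -1·(x − 0) + 7·(y − -2) = 0.
Expanding: -x + 7*y + 14 = 0.


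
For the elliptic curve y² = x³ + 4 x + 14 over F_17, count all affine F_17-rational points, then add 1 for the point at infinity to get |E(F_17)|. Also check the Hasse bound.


Affine points = {(1, 6), (1, 11), (2, 8), (2, 9), (3, 6), (3, 11), (4, 3), (4, 14), (6, 4), (6, 13), (10, 0), (13, 6), (13, 11), (14, 3), (14, 14), (15, 7), (15, 10), (16, 3), (16, 14)}; affine count = 19; |E(F_17)| = 20.

Discriminant check: Δ ∝ 4a³ + 27b² = 4·4³ + 27·14² = 4·64 + 27·196 ≡ 6 (mod 17). Nonzero ⇒ E is nonsingular.
For each x ∈ F_17, compute rhs = x³ + 4·x + 14 mod 17, then count y ∈ F_17 with y² ≡ rhs.
  x = 0: rhs = 14, matching y values: none (0 points).
  x = 1: rhs = 2, matching y values: 6, 11 (2 points).
  x = 2: rhs = 13, matching y values: 8, 9 (2 points).
  x = 3: rhs = 2, matching y values: 6, 11 (2 points).
  x = 4: rhs = 9, matching y values: 3, 14 (2 points).
  x = 5: rhs = 6, matching y values: none (0 points).
  x = 6: rhs = 16, matching y values: 4, 13 (2 points).
  x = 7: rhs = 11, matching y values: none (0 points).
  x = 8: rhs = 14, matching y values: none (0 points).
  x = 9: rhs = 14, matching y values: none (0 points).
  x = 10: rhs = 0, matching y values: 0 (1 points).
  x = 11: rhs = 12, matching y values: none (0 points).
  x = 12: rhs = 5, matching y values: none (0 points).
  x = 13: rhs = 2, matching y values: 6, 11 (2 points).
  x = 14: rhs = 9, matching y values: 3, 14 (2 points).
  x = 15: rhs = 15, matching y values: 7, 10 (2 points).
  x = 16: rhs = 9, matching y values: 3, 14 (2 points).
Total affine count: 19.
Full point count |E(F_17)| = 19 + 1 = 20.
Hasse bound: |20 − (17+1)| = |2| = 2 ≤ 2√17 ≈ 8.2462 ✓.


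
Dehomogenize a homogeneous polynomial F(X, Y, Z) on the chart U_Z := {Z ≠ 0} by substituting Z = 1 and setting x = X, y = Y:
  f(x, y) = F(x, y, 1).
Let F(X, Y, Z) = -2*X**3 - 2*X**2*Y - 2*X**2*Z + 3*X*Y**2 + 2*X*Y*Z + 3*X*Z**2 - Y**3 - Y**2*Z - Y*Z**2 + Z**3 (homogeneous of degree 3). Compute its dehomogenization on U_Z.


f(x, y) = -2*x**3 - 2*x**2*y - 2*x**2 + 3*x*y**2 + 2*x*y + 3*x - y**3 - y**2 - y + 1

On U_Z we set Z = 1. Each monomial c·X^i·Y^j·Z^k in F becomes c·x^i·y^j·1^k = c·x^i·y^j.
Substituting Z = 1: F(X, Y, 1) = -2*x**3 - 2*x**2*y - 2*x**2 + 3*x*y**2 + 2*x*y + 3*x - y**3 - y**2 - y + 1.
Note: deg(f) ≤ deg(F) = 3; strict inequality happens when F is divisible by Z (lost terms).


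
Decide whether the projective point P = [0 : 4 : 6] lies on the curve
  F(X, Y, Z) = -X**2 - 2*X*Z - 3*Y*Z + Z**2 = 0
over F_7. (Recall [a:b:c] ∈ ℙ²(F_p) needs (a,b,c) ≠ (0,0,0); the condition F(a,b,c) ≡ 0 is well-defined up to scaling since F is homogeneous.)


F(0,4,6) ≡ 6 (mod 7); P is NOT on the curve.

Evaluate F(0, 4, 6) term-by-term (mod 7).
  -X**2 ↦ -1·0·1·1 = 0
  -2*X*Z ↦ -2·0·1·6 = 0
  -3*Y*Z ↦ -3·1·4·6 = -72
  Z**2 ↦ 1·1·1·36 = 36
Sum: F(0, 4, 6) = (0) + (0) + (-72) + (36) = -36.
Reducing mod 7: -36 ≡ 6 (mod 7).
Since F(a, b, c) ≡ 6 ≠ 0 (mod 7), P does NOT lie on the curve.


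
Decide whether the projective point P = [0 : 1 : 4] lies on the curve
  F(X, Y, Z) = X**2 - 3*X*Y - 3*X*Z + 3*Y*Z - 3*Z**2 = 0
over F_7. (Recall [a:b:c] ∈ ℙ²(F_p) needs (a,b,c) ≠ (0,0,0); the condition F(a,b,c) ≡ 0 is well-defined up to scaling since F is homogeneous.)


F(0,1,4) ≡ 6 (mod 7); P is NOT on the curve.

Evaluate F(0, 1, 4) term-by-term (mod 7).
  X**2 ↦ 1·0·1·1 = 0
  -3*X*Y ↦ -3·0·1·1 = 0
  -3*X*Z ↦ -3·0·1·4 = 0
  3*Y*Z ↦ 3·1·1·4 = 12
  -3*Z**2 ↦ -3·1·1·16 = -48
Sum: F(0, 1, 4) = (0) + (0) + (0) + (12) + (-48) = -36.
Reducing mod 7: -36 ≡ 6 (mod 7).
Since F(a, b, c) ≡ 6 ≠ 0 (mod 7), P does NOT lie on the curve.


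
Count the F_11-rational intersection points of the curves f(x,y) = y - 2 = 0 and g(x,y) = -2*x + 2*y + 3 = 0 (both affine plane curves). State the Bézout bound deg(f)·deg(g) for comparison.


Common zeros: {(9, 2)}; count = 1; Bézout bound = 1.

deg(f) = 1, deg(g) = 1, so Bézout bound = 1.
Scan x ∈ F_11. For each x, list the y ∈ F_11 with f(x, y) ≡ 0 and those with g(x, y) ≡ 0 (mod 11); the common zeros in that column are the intersection.
  x = 0: f ≡ 0 at y ∈ {2}; g ≡ 0 at y ∈ {4}; common: ∅.
  x = 1: f ≡ 0 at y ∈ {2}; g ≡ 0 at y ∈ {5}; common: ∅.
  x = 2: f ≡ 0 at y ∈ {2}; g ≡ 0 at y ∈ {6}; common: ∅.
  x = 3: f ≡ 0 at y ∈ {2}; g ≡ 0 at y ∈ {7}; common: ∅.
  x = 4: f ≡ 0 at y ∈ {2}; g ≡ 0 at y ∈ {8}; common: ∅.
  x = 5: f ≡ 0 at y ∈ {2}; g ≡ 0 at y ∈ {9}; common: ∅.
  x = 6: f ≡ 0 at y ∈ {2}; g ≡ 0 at y ∈ {10}; common: ∅.
  x = 7: f ≡ 0 at y ∈ {2}; g ≡ 0 at y ∈ {0}; common: ∅.
  x = 8: f ≡ 0 at y ∈ {2}; g ≡ 0 at y ∈ {1}; common: ∅.
  x = 9: f ≡ 0 at y ∈ {2}; g ≡ 0 at y ∈ {2}; common: {2}.
  x = 10: f ≡ 0 at y ∈ {2}; g ≡ 0 at y ∈ {3}; common: ∅.
Collecting: common zeros = {(9, 2)}, so the count is 1.
Comparison with the Bézout bound: 1 ≤ 1 = deg(f)·deg(g), as expected for curves with no common component (the bound is attained).


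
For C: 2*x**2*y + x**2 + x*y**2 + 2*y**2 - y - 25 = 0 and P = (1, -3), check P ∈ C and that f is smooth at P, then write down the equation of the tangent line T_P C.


Tangent line at P: -x - 17*y - 50 = 0.

Step 1: f(1, -3) = 0, so P lies on C.
Step 2: partial derivatives
  f_x(x, y) = 4*x*y + 2*x + y**2, f_y(x, y) = 2*x**2 + 2*x*y + 4*y - 1.
  f_x(P) = -1, f_y(P) = -17 (gradient nonzero, so P is smooth).
Step 3: tangent line at P: -1·(x − 1) + -17·(y − -3) = 0.
Expanding: -x - 17*y - 50 = 0.


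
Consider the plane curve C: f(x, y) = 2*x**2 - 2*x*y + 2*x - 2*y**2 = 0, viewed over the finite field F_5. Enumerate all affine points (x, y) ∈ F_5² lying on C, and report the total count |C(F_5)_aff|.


Affine F_5-points: {(0, 0), (1, 1), (1, 3), (4, 0), (4, 1)}; count = 5.

For each of the 25 pairs (x, y) ∈ F_5², evaluate f(x, y) mod 5. Record the zeros.
  x = 0: [0↦0, 1↦3, 2↦2, 3↦2, 4↦3]  zeros at y ∈ {0}
  x = 1: [0↦4, 1↦0, 2↦2, 3↦0, 4↦4]  zeros at y ∈ {1, 3}
  x = 2: [0↦2, 1↦1, 2↦1, 3↦2, 4↦4]  zeros at y ∈ ∅
  x = 3: [0↦4, 1↦1, 2↦4, 3↦3, 4↦3]  zeros at y ∈ ∅
  x = 4: [0↦0, 1↦0, 2↦1, 3↦3, 4↦1]  zeros at y ∈ {0, 1}
Collecting zeros: affine points = {(0, 0), (1, 1), (1, 3), (4, 0), (4, 1)}.
Total count |C(F_5)_aff| = 5.


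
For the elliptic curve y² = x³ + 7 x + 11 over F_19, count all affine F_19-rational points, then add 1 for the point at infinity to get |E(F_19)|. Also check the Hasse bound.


Affine points = {(0, 7), (0, 12), (1, 0), (5, 0), (7, 2), (7, 17), (8, 3), (8, 16), (9, 9), (9, 10), (10, 6), (10, 13), (13, 0), (16, 1), (16, 18)}; affine count = 15; |E(F_19)| = 16.

Discriminant check: Δ ∝ 4a³ + 27b² = 4·7³ + 27·11² = 4·343 + 27·121 ≡ 3 (mod 19). Nonzero ⇒ E is nonsingular.
For each x ∈ F_19, compute rhs = x³ + 7·x + 11 mod 19, then count y ∈ F_19 with y² ≡ rhs.
  x = 0: rhs = 11, matching y values: 7, 12 (2 points).
  x = 1: rhs = 0, matching y values: 0 (1 points).
  x = 2: rhs = 14, matching y values: none (0 points).
  x = 3: rhs = 2, matching y values: none (0 points).
  x = 4: rhs = 8, matching y values: none (0 points).
  x = 5: rhs = 0, matching y values: 0 (1 points).
  x = 6: rhs = 3, matching y values: none (0 points).
  x = 7: rhs = 4, matching y values: 2, 17 (2 points).
  x = 8: rhs = 9, matching y values: 3, 16 (2 points).
  x = 9: rhs = 5, matching y values: 9, 10 (2 points).
  x = 10: rhs = 17, matching y values: 6, 13 (2 points).
  x = 11: rhs = 13, matching y values: none (0 points).
  x = 12: rhs = 18, matching y values: none (0 points).
  x = 13: rhs = 0, matching y values: 0 (1 points).
  x = 14: rhs = 3, matching y values: none (0 points).
  x = 15: rhs = 14, matching y values: none (0 points).
  x = 16: rhs = 1, matching y values: 1, 18 (2 points).
  x = 17: rhs = 8, matching y values: none (0 points).
  x = 18: rhs = 3, matching y values: none (0 points).
Total affine count: 15.
Full point count |E(F_19)| = 15 + 1 = 16.
Hasse bound: |16 − (19+1)| = |-4| = 4 ≤ 2√19 ≈ 8.7178 ✓.


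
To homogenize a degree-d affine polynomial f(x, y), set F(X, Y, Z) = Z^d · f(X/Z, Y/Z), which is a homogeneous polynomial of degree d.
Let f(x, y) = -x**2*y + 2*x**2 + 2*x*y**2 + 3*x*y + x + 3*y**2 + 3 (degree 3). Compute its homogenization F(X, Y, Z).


F(X, Y, Z) = -X**2*Y + 2*X**2*Z + 2*X*Y**2 + 3*X*Y*Z + X*Z**2 + 3*Y**2*Z + 3*Z**3

deg(f) = 3.
Substitute x = X/Z, y = Y/Z into f, then multiply by Z^3.
  monomial -1·x^2·y^1 ↦ -1·X^2·Y^1·Z^0.
  monomial 2·x^2·y^0 ↦ 2·X^2·Y^0·Z^1.
  monomial 2·x^1·y^2 ↦ 2·X^1·Y^2·Z^0.
  monomial 3·x^1·y^1 ↦ 3·X^1·Y^1·Z^1.
  monomial 1·x^1·y^0 ↦ 1·X^1·Y^0·Z^2.
  monomial 3·x^0·y^2 ↦ 3·X^0·Y^2·Z^1.
  monomial 3·x^0·y^0 ↦ 3·X^0·Y^0·Z^3.
Collecting: F(X, Y, Z) = -X**2*Y + 2*X**2*Z + 2*X*Y**2 + 3*X*Y*Z + X*Z**2 + 3*Y**2*Z + 3*Z**3.


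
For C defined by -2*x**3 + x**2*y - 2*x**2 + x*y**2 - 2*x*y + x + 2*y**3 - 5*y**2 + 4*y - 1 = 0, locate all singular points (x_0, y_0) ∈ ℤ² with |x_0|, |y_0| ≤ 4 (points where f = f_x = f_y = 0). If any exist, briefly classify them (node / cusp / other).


Singular points: {(0, 1)}; classification: node.

Compute partial derivatives:
  f_x = -6*x**2 + 2*x*y - 4*x + y**2 - 2*y + 1.
  f_y = x**2 + 2*x*y - 2*x + 6*y**2 - 10*y + 4.
Scan x_0 ∈ {−4, ..., 4}. For each x_0, f_y(x_0, y) is a polynomial in y; find its integer roots y ∈ {−4, ..., 4}, then test f_x and f at those candidates.
  x = -4: f_y(-4, y) = 6*y**2 - 18*y + 28; no integer root y with |y| ≤ 4.
  x = -3: f_y(-3, y) = 6*y**2 - 16*y + 19; no integer root y with |y| ≤ 4.
  x = -2: f_y(-2, y) = 6*y**2 - 14*y + 12; no integer root y with |y| ≤ 4.
  x = -1: f_y(-1, y) = 6*y**2 - 12*y + 7; no integer root y with |y| ≤ 4.
  x = 0: f_y(0, y) = 6*y**2 - 10*y + 4; vanishes at y ∈ {1}. (0, 1): f_x = 0, f = 0 — SINGULAR.
  x = 1: f_y(1, y) = 6*y**2 - 8*y + 3; no integer root y with |y| ≤ 4.
  x = 2: f_y(2, y) = 6*y**2 - 6*y + 4; no integer root y with |y| ≤ 4.
  x = 3: f_y(3, y) = 6*y**2 - 4*y + 7; no integer root y with |y| ≤ 4.
  x = 4: f_y(4, y) = 6*y**2 - 2*y + 12; no integer root y with |y| ≤ 4.
Only singular point on the grid: (0, 1).
Classify: substitute x = 0 + u, y = 1 + v and expand: f = -2*u**3 + u**2*v - u**2 + u*v**2 + 2*v**3 + v**2.
No constant or linear terms (consistent with a singular point). Quadratic part: -u**2 + v**2. Cubic part: -2*u**3 + u**2*v + u*v**2 + 2*v**3.
The quadratic part v**2 - u**2 = (v − u)(v + u) splits into two distinct linear factors, so there are two distinct tangent lines y − 1 = ±(x − 0) — this is a node (ordinary double point).
Classification: node.


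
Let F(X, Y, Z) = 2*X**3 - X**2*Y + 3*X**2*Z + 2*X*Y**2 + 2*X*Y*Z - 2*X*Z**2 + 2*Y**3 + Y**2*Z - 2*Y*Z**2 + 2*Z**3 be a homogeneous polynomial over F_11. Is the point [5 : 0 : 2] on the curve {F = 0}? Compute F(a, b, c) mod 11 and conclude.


F(5,0,2) ≡ 2 (mod 11); P is NOT on the curve.

Evaluate F(5, 0, 2) term-by-term (mod 11).
  2*X**3 ↦ 2·125·1·1 = 250
  -X**2*Y ↦ -1·25·0·1 = 0
  3*X**2*Z ↦ 3·25·1·2 = 150
  2*X*Y**2 ↦ 2·5·0·1 = 0
  2*X*Y*Z ↦ 2·5·0·2 = 0
  -2*X*Z**2 ↦ -2·5·1·4 = -40
  2*Y**3 ↦ 2·1·0·1 = 0
  Y**2*Z ↦ 1·1·0·2 = 0
  -2*Y*Z**2 ↦ -2·1·0·4 = 0
  2*Z**3 ↦ 2·1·1·8 = 16
Sum: F(5, 0, 2) = (250) + (0) + (150) + (0) + (0) + (-40) + (0) + (0) + (0) + (16) = 376.
Reducing mod 11: 376 ≡ 2 (mod 11).
Since F(a, b, c) ≡ 2 ≠ 0 (mod 11), P does NOT lie on the curve.


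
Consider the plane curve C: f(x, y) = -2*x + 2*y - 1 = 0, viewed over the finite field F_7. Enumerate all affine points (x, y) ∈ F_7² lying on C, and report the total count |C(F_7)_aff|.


Affine F_7-points: {(0, 4), (1, 5), (2, 6), (3, 0), (4, 1), (5, 2), (6, 3)}; count = 7.

For each of the 49 pairs (x, y) ∈ F_7², evaluate f(x, y) mod 7. Record the zeros.
  x = 0: [0↦6, 1↦1, 2↦3, 3↦5, 4↦0, 5↦2, 6↦4]  zeros at y ∈ {4}
  x = 1: [0↦4, 1↦6, 2↦1, 3↦3, 4↦5, 5↦0, 6↦2]  zeros at y ∈ {5}
  x = 2: [0↦2, 1↦4, 2↦6, 3↦1, 4↦3, 5↦5, 6↦0]  zeros at y ∈ {6}
  x = 3: [0↦0, 1↦2, 2↦4, 3↦6, 4↦1, 5↦3, 6↦5]  zeros at y ∈ {0}
  x = 4: [0↦5, 1↦0, 2↦2, 3↦4, 4↦6, 5↦1, 6↦3]  zeros at y ∈ {1}
  x = 5: [0↦3, 1↦5, 2↦0, 3↦2, 4↦4, 5↦6, 6↦1]  zeros at y ∈ {2}
  x = 6: [0↦1, 1↦3, 2↦5, 3↦0, 4↦2, 5↦4, 6↦6]  zeros at y ∈ {3}
Collecting zeros: affine points = {(0, 4), (1, 5), (2, 6), (3, 0), (4, 1), (5, 2), (6, 3)}.
Total count |C(F_7)_aff| = 7.


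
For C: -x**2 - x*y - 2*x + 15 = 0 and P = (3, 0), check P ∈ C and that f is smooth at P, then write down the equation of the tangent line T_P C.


Tangent line at P: -8*x - 3*y + 24 = 0.

Step 1: f(3, 0) = 0, so P lies on C.
Step 2: partial derivatives
  f_x(x, y) = -2*x - y - 2, f_y(x, y) = -x.
  f_x(P) = -8, f_y(P) = -3 (gradient nonzero, so P is smooth).
Step 3: tangent line at P: -8·(x − 3) + -3·(y − 0) = 0.
Expanding: -8*x - 3*y + 24 = 0.


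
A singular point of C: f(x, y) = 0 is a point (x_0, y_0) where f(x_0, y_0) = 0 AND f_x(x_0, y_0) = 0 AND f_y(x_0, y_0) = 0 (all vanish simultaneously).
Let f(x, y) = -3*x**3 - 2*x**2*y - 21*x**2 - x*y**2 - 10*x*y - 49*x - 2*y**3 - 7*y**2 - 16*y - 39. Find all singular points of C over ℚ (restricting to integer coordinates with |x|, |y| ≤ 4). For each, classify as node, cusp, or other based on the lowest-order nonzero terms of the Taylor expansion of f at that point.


Singular points: {(-2, -1)}; classification: node.

Compute partial derivatives:
  f_x = -9*x**2 - 4*x*y - 42*x - y**2 - 10*y - 49.
  f_y = -2*x**2 - 2*x*y - 10*x - 6*y**2 - 14*y - 16.
Scan x_0 ∈ {−4, ..., 4}. For each x_0, f_y(x_0, y) is a polynomial in y; find its integer roots y ∈ {−4, ..., 4}, then test f_x and f at those candidates.
  x = -4: f_y(-4, y) = -6*y**2 - 6*y - 8; no integer root y with |y| ≤ 4.
  x = -3: f_y(-3, y) = -6*y**2 - 8*y - 4; no integer root y with |y| ≤ 4.
  x = -2: f_y(-2, y) = -6*y**2 - 10*y - 4; vanishes at y ∈ {-1}. (-2, -1): f_x = 0, f = 0 — SINGULAR.
  x = -1: f_y(-1, y) = -6*y**2 - 12*y - 8; no integer root y with |y| ≤ 4.
  x = 0: f_y(0, y) = -6*y**2 - 14*y - 16; no integer root y with |y| ≤ 4.
  x = 1: f_y(1, y) = -6*y**2 - 16*y - 28; no integer root y with |y| ≤ 4.
  x = 2: f_y(2, y) = -6*y**2 - 18*y - 44; no integer root y with |y| ≤ 4.
  x = 3: f_y(3, y) = -6*y**2 - 20*y - 64; no integer root y with |y| ≤ 4.
  x = 4: f_y(4, y) = -6*y**2 - 22*y - 88; no integer root y with |y| ≤ 4.
Only singular point on the grid: (-2, -1).
Classify: substitute x = -2 + u, y = -1 + v and expand: f = -3*u**3 - 2*u**2*v - u**2 - u*v**2 - 2*v**3 + v**2.
No constant or linear terms (consistent with a singular point). Quadratic part: -u**2 + v**2. Cubic part: -3*u**3 - 2*u**2*v - u*v**2 - 2*v**3.
The quadratic part v**2 - u**2 = (v − u)(v + u) splits into two distinct linear factors, so there are two distinct tangent lines y − -1 = ±(x − -2) — this is a node (ordinary double point).
Classification: node.


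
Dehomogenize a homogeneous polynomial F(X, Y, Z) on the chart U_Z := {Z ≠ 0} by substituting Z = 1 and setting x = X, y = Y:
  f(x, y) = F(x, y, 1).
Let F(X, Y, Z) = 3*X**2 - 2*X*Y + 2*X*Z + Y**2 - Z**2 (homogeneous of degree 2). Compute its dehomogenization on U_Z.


f(x, y) = 3*x**2 - 2*x*y + 2*x + y**2 - 1

On U_Z we set Z = 1. Each monomial c·X^i·Y^j·Z^k in F becomes c·x^i·y^j·1^k = c·x^i·y^j.
Substituting Z = 1: F(X, Y, 1) = 3*x**2 - 2*x*y + 2*x + y**2 - 1.
Note: deg(f) ≤ deg(F) = 2; strict inequality happens when F is divisible by Z (lost terms).


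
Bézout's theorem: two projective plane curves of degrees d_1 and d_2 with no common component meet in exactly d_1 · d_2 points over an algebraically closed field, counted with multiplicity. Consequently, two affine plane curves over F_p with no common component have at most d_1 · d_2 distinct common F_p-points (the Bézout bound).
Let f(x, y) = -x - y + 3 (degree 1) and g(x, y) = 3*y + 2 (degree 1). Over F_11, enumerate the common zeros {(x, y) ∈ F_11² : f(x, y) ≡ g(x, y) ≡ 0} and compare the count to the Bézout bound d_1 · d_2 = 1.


Common zeros: {(0, 3)}; count = 1; Bézout bound = 1.

deg(f) = 1, deg(g) = 1, so Bézout bound = 1.
Scan x ∈ F_11. For each x, list the y ∈ F_11 with f(x, y) ≡ 0 and those with g(x, y) ≡ 0 (mod 11); the common zeros in that column are the intersection.
  x = 0: f ≡ 0 at y ∈ {3}; g ≡ 0 at y ∈ {3}; common: {3}.
  x = 1: f ≡ 0 at y ∈ {2}; g ≡ 0 at y ∈ {3}; common: ∅.
  x = 2: f ≡ 0 at y ∈ {1}; g ≡ 0 at y ∈ {3}; common: ∅.
  x = 3: f ≡ 0 at y ∈ {0}; g ≡ 0 at y ∈ {3}; common: ∅.
  x = 4: f ≡ 0 at y ∈ {10}; g ≡ 0 at y ∈ {3}; common: ∅.
  x = 5: f ≡ 0 at y ∈ {9}; g ≡ 0 at y ∈ {3}; common: ∅.
  x = 6: f ≡ 0 at y ∈ {8}; g ≡ 0 at y ∈ {3}; common: ∅.
  x = 7: f ≡ 0 at y ∈ {7}; g ≡ 0 at y ∈ {3}; common: ∅.
  x = 8: f ≡ 0 at y ∈ {6}; g ≡ 0 at y ∈ {3}; common: ∅.
  x = 9: f ≡ 0 at y ∈ {5}; g ≡ 0 at y ∈ {3}; common: ∅.
  x = 10: f ≡ 0 at y ∈ {4}; g ≡ 0 at y ∈ {3}; common: ∅.
Collecting: common zeros = {(0, 3)}, so the count is 1.
Comparison with the Bézout bound: 1 ≤ 1 = deg(f)·deg(g), as expected for curves with no common component (the bound is attained).


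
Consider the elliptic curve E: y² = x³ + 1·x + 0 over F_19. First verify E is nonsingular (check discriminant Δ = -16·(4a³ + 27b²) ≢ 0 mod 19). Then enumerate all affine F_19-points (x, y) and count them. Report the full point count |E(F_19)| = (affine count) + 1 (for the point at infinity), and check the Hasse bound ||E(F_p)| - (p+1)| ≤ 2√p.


Affine points = {(0, 0), (3, 7), (3, 12), (4, 7), (4, 12), (5, 4), (5, 15), (8, 8), (8, 11), (9, 4), (9, 15), (12, 7), (12, 12), (13, 5), (13, 14), (17, 3), (17, 16), (18, 6), (18, 13)}; affine count = 19; |E(F_19)| = 20.

Discriminant check: Δ ∝ 4a³ + 27b² = 4·1³ + 27·0² = 4·1 + 27·0 ≡ 4 (mod 19). Nonzero ⇒ E is nonsingular.
For each x ∈ F_19, compute rhs = x³ + 1·x + 0 mod 19, then count y ∈ F_19 with y² ≡ rhs.
  x = 0: rhs = 0, matching y values: 0 (1 points).
  x = 1: rhs = 2, matching y values: none (0 points).
  x = 2: rhs = 10, matching y values: none (0 points).
  x = 3: rhs = 11, matching y values: 7, 12 (2 points).
  x = 4: rhs = 11, matching y values: 7, 12 (2 points).
  x = 5: rhs = 16, matching y values: 4, 15 (2 points).
  x = 6: rhs = 13, matching y values: none (0 points).
  x = 7: rhs = 8, matching y values: none (0 points).
  x = 8: rhs = 7, matching y values: 8, 11 (2 points).
  x = 9: rhs = 16, matching y values: 4, 15 (2 points).
  x = 10: rhs = 3, matching y values: none (0 points).
  x = 11: rhs = 12, matching y values: none (0 points).
  x = 12: rhs = 11, matching y values: 7, 12 (2 points).
  x = 13: rhs = 6, matching y values: 5, 14 (2 points).
  x = 14: rhs = 3, matching y values: none (0 points).
  x = 15: rhs = 8, matching y values: none (0 points).
  x = 16: rhs = 8, matching y values: none (0 points).
  x = 17: rhs = 9, matching y values: 3, 16 (2 points).
  x = 18: rhs = 17, matching y values: 6, 13 (2 points).
Total affine count: 19.
Full point count |E(F_19)| = 19 + 1 = 20.
Hasse bound: |20 − (19+1)| = |0| = 0 ≤ 2√19 ≈ 8.7178 ✓.


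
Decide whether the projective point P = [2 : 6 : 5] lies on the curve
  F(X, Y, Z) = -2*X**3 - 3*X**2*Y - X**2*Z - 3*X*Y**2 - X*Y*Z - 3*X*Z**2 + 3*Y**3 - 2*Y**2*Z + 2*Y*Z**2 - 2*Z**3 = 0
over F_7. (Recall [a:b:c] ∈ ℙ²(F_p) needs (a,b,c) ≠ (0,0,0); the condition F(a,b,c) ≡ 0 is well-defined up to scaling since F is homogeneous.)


F(2,6,5) ≡ 0 (mod 7); P is on the curve.

Evaluate F(2, 6, 5) term-by-term (mod 7).
  -2*X**3 ↦ -2·8·1·1 = -16
  -3*X**2*Y ↦ -3·4·6·1 = -72
  -X**2*Z ↦ -1·4·1·5 = -20
  -3*X*Y**2 ↦ -3·2·36·1 = -216
  -X*Y*Z ↦ -1·2·6·5 = -60
  -3*X*Z**2 ↦ -3·2·1·25 = -150
  3*Y**3 ↦ 3·1·216·1 = 648
  -2*Y**2*Z ↦ -2·1·36·5 = -360
  2*Y*Z**2 ↦ 2·1·6·25 = 300
  -2*Z**3 ↦ -2·1·1·125 = -250
Sum: F(2, 6, 5) = (-16) + (-72) + (-20) + (-216) + (-60) + (-150) + (648) + (-360) + (300) + (-250) = -196.
Reducing mod 7: -196 ≡ 0 (mod 7).
Since F(a, b, c) ≡ 0 (mod 7), P lies on the curve.


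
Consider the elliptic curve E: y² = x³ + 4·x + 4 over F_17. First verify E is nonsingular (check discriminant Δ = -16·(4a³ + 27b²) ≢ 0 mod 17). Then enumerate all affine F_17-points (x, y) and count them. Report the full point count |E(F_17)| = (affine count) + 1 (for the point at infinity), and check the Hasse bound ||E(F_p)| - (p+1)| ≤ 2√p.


Affine points = {(0, 2), (0, 15), (1, 3), (1, 14), (3, 3), (3, 14), (4, 4), (4, 13), (5, 8), (5, 9), (7, 1), (7, 16), (8, 2), (8, 15), (9, 2), (9, 15), (11, 6), (11, 11), (13, 3), (13, 14), (14, 4), (14, 13), (16, 4), (16, 13)}; affine count = 24; |E(F_17)| = 25.

Discriminant check: Δ ∝ 4a³ + 27b² = 4·4³ + 27·4² = 4·64 + 27·16 ≡ 8 (mod 17). Nonzero ⇒ E is nonsingular.
For each x ∈ F_17, compute rhs = x³ + 4·x + 4 mod 17, then count y ∈ F_17 with y² ≡ rhs.
  x = 0: rhs = 4, matching y values: 2, 15 (2 points).
  x = 1: rhs = 9, matching y values: 3, 14 (2 points).
  x = 2: rhs = 3, matching y values: none (0 points).
  x = 3: rhs = 9, matching y values: 3, 14 (2 points).
  x = 4: rhs = 16, matching y values: 4, 13 (2 points).
  x = 5: rhs = 13, matching y values: 8, 9 (2 points).
  x = 6: rhs = 6, matching y values: none (0 points).
  x = 7: rhs = 1, matching y values: 1, 16 (2 points).
  x = 8: rhs = 4, matching y values: 2, 15 (2 points).
  x = 9: rhs = 4, matching y values: 2, 15 (2 points).
  x = 10: rhs = 7, matching y values: none (0 points).
  x = 11: rhs = 2, matching y values: 6, 11 (2 points).
  x = 12: rhs = 12, matching y values: none (0 points).
  x = 13: rhs = 9, matching y values: 3, 14 (2 points).
  x = 14: rhs = 16, matching y values: 4, 13 (2 points).
  x = 15: rhs = 5, matching y values: none (0 points).
  x = 16: rhs = 16, matching y values: 4, 13 (2 points).
Total affine count: 24.
Full point count |E(F_17)| = 24 + 1 = 25.
Hasse bound: |25 − (17+1)| = |7| = 7 ≤ 2√17 ≈ 8.2462 ✓.


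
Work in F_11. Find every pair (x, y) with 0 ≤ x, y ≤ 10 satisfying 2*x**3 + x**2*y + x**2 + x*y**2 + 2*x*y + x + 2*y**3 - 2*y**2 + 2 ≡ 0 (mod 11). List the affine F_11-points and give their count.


Affine F_11-points: {(0, 9), (1, 8), (1, 10), (3, 3), (3, 5), (3, 8), (6, 7), (7, 1), (8, 2), (8, 8), (8, 9), (9, 9), (10, 0)}; count = 13.

For each of the 121 pairs (x, y) ∈ F_11², evaluate f(x, y) mod 11. Record the zeros.
  x = 0: [0↦2, 1↦2, 2↦10, 3↦5, 4↦10, 5↦4, 6↦10, 7↦7, 8↦7, 9↦0, 10↦9]  zeros at y ∈ {9}
  x = 1: [0↦6, 1↦10, 2↦2, 3↦5, 4↦9, 5↦4, 6↦2, 7↦4, 8↦0, 9↦2, 10↦0]  zeros at y ∈ {8, 10}
  x = 2: [0↦2, 1↦1, 2↦1, 3↦3, 4↦8, 5↦6, 6↦9, 7↦7, 8↦1, 9↦3, 10↦3]  zeros at y ∈ ∅
  x = 3: [0↦2, 1↦9, 2↦8, 3↦0, 4↦8, 5↦0, 6↦10, 7↦6, 8↦0, 9↦4, 10↦8]  zeros at y ∈ {3, 5, 8}
  x = 4: [0↦7, 1↦2, 2↦2, 3↦8, 4↦10, 5↦9, 6↦6, 7↦2, 8↦9, 9↦6, 10↦5]  zeros at y ∈ ∅
  x = 5: [0↦7, 1↦3, 2↦6, 3↦6, 4↦4, 5↦1, 6↦9, 7↦7, 8↦7, 9↦10, 10↦6]  zeros at y ∈ ∅
  x = 6: [0↦3, 1↦2, 2↦10, 3↦6, 4↦2, 5↦10, 6↦9, 7↦0, 8↦6, 9↦6, 10↦1]  zeros at y ∈ {7}
  x = 7: [0↦7, 1↦0, 2↦4, 3↦9, 4↦5, 5↦4, 6↦7, 7↦4, 8↦7, 9↦6, 10↦2]  zeros at y ∈ {1}
  x = 8: [0↦9, 1↦9, 2↦0, 3↦5, 4↦3, 5↦6, 6↦4, 7↦9, 8↦0, 9↦0, 10↦10]  zeros at y ∈ {2, 8, 9}
  x = 9: [0↦10, 1↦8, 2↦10, 3↦6, 4↦8, 5↦6, 6↦1, 7↦5, 8↦8, 9↦0, 10↦4]  zeros at y ∈ {9}
  x = 10: [0↦0, 1↦9, 2↦2, 3↦2, 4↦10, 5↦5, 6↦10, 7↦4, 8↦10, 9↦7, 10↦7]  zeros at y ∈ {0}
Collecting zeros: affine points = {(0, 9), (1, 8), (1, 10), (3, 3), (3, 5), (3, 8), (6, 7), (7, 1), (8, 2), (8, 8), (8, 9), (9, 9), (10, 0)}.
Total count |C(F_11)_aff| = 13.


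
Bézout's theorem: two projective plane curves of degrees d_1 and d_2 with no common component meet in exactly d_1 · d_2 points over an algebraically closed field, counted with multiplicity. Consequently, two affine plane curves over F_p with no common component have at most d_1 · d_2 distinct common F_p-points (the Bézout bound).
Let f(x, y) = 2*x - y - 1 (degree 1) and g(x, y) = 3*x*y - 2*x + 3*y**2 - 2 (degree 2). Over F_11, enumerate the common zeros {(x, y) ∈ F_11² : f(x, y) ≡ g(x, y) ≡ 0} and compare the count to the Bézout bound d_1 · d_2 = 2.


Common zeros: ∅; count = 0; Bézout bound = 2.

deg(f) = 1, deg(g) = 2, so Bézout bound = 2.
Scan x ∈ F_11. For each x, list the y ∈ F_11 with f(x, y) ≡ 0 and those with g(x, y) ≡ 0 (mod 11); the common zeros in that column are the intersection.
  x = 0: f ≡ 0 at y ∈ {10}; g ≡ 0 at y ∈ ∅; common: ∅.
  x = 1: f ≡ 0 at y ∈ {1}; g ≡ 0 at y ∈ ∅; common: ∅.
  x = 2: f ≡ 0 at y ∈ {3}; g ≡ 0 at y ∈ {4, 5}; common: ∅.
  x = 3: f ≡ 0 at y ∈ {5}; g ≡ 0 at y ∈ {2, 6}; common: ∅.
  x = 4: f ≡ 0 at y ∈ {7}; g ≡ 0 at y ∈ {9}; common: ∅.
  x = 5: f ≡ 0 at y ∈ {9}; g ≡ 0 at y ∈ ∅; common: ∅.
  x = 6: f ≡ 0 at y ∈ {0}; g ≡ 0 at y ∈ ∅; common: ∅.
  x = 7: f ≡ 0 at y ∈ {2}; g ≡ 0 at y ∈ ∅; common: ∅.
  x = 8: f ≡ 0 at y ∈ {4}; g ≡ 0 at y ∈ {7}; common: ∅.
  x = 9: f ≡ 0 at y ∈ {6}; g ≡ 0 at y ∈ {3, 10}; common: ∅.
  x = 10: f ≡ 0 at y ∈ {8}; g ≡ 0 at y ∈ {0, 1}; common: ∅.
Collecting: common zeros = ∅, so the count is 0.
Comparison with the Bézout bound: 0 ≤ 2 = deg(f)·deg(g), as expected for curves with no common component (the affine F_11-count falls short of the bound because intersections may lie at infinity, over extension fields, or carry multiplicity).


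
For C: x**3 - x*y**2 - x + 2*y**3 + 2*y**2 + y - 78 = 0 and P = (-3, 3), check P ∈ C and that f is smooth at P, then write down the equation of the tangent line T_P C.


Tangent line at P: 17*x + 85*y - 204 = 0.

Step 1: f(-3, 3) = 0, so P lies on C.
Step 2: partial derivatives
  f_x(x, y) = 3*x**2 - y**2 - 1, f_y(x, y) = -2*x*y + 6*y**2 + 4*y + 1.
  f_x(P) = 17, f_y(P) = 85 (gradient nonzero, so P is smooth).
Step 3: tangent line at P: 17·(x − -3) + 85·(y − 3) = 0.
Expanding: 17*x + 85*y - 204 = 0.


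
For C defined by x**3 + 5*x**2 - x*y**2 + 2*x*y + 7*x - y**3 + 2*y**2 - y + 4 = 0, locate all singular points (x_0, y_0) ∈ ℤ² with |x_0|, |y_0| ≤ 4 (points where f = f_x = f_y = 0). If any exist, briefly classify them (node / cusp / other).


Singular points: {(-2, 1)}; classification: node.

Compute partial derivatives:
  f_x = 3*x**2 + 10*x - y**2 + 2*y + 7.
  f_y = -2*x*y + 2*x - 3*y**2 + 4*y - 1.
Scan x_0 ∈ {−4, ..., 4}. For each x_0, f_y(x_0, y) is a polynomial in y; find its integer roots y ∈ {−4, ..., 4}, then test f_x and f at those candidates.
  x = -4: f_y(-4, y) = -3*y**2 + 12*y - 9; vanishes at y ∈ {1, 3}. (-4, 1): f_x = 16 ≠ 0; (-4, 3): f_x = 12 ≠ 0.
  x = -3: f_y(-3, y) = -3*y**2 + 10*y - 7; vanishes at y ∈ {1}. (-3, 1): f_x = 5 ≠ 0.
  x = -2: f_y(-2, y) = -3*y**2 + 8*y - 5; vanishes at y ∈ {1}. (-2, 1): f_x = 0, f = 0 — SINGULAR.
  x = -1: f_y(-1, y) = -3*y**2 + 6*y - 3; vanishes at y ∈ {1}. (-1, 1): f_x = 1 ≠ 0.
  x = 0: f_y(0, y) = -3*y**2 + 4*y - 1; vanishes at y ∈ {1}. (0, 1): f_x = 8 ≠ 0.
  x = 1: f_y(1, y) = -3*y**2 + 2*y + 1; vanishes at y ∈ {1}. (1, 1): f_x = 21 ≠ 0.
  x = 2: f_y(2, y) = 3 - 3*y**2; vanishes at y ∈ {-1, 1}. (2, -1): f_x = 36 ≠ 0; (2, 1): f_x = 40 ≠ 0.
  x = 3: f_y(3, y) = -3*y**2 - 2*y + 5; vanishes at y ∈ {1}. (3, 1): f_x = 65 ≠ 0.
  x = 4: f_y(4, y) = -3*y**2 - 4*y + 7; vanishes at y ∈ {1}. (4, 1): f_x = 96 ≠ 0.
Only singular point on the grid: (-2, 1).
Classify: substitute x = -2 + u, y = 1 + v and expand: f = u**3 - u**2 - u*v**2 - v**3 + v**2.
No constant or linear terms (consistent with a singular point). Quadratic part: -u**2 + v**2. Cubic part: u**3 - u*v**2 - v**3.
The quadratic part v**2 - u**2 = (v − u)(v + u) splits into two distinct linear factors, so there are two distinct tangent lines y − 1 = ±(x − -2) — this is a node (ordinary double point).
Classification: node.


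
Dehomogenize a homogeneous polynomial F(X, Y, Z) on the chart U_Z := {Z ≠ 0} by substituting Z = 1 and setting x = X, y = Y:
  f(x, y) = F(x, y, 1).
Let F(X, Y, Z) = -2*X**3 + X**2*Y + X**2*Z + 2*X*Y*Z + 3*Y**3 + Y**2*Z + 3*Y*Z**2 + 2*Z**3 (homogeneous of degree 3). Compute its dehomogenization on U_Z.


f(x, y) = -2*x**3 + x**2*y + x**2 + 2*x*y + 3*y**3 + y**2 + 3*y + 2

On U_Z we set Z = 1. Each monomial c·X^i·Y^j·Z^k in F becomes c·x^i·y^j·1^k = c·x^i·y^j.
Substituting Z = 1: F(X, Y, 1) = -2*x**3 + x**2*y + x**2 + 2*x*y + 3*y**3 + y**2 + 3*y + 2.
Note: deg(f) ≤ deg(F) = 3; strict inequality happens when F is divisible by Z (lost terms).


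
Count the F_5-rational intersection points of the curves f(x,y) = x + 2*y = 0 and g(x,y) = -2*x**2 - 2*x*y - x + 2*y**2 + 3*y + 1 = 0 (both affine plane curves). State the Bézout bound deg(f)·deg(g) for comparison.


Common zeros: ∅; count = 0; Bézout bound = 2.

deg(f) = 1, deg(g) = 2, so Bézout bound = 2.
Scan x ∈ F_5. For each x, list the y ∈ F_5 with f(x, y) ≡ 0 and those with g(x, y) ≡ 0 (mod 5); the common zeros in that column are the intersection.
  x = 0: f ≡ 0 at y ∈ {0}; g ≡ 0 at y ∈ {2, 4}; common: ∅.
  x = 1: f ≡ 0 at y ∈ {2}; g ≡ 0 at y ∈ ∅; common: ∅.
  x = 2: f ≡ 0 at y ∈ {4}; g ≡ 0 at y ∈ ∅; common: ∅.
  x = 3: f ≡ 0 at y ∈ {1}; g ≡ 0 at y ∈ {0, 4}; common: ∅.
  x = 4: f ≡ 0 at y ∈ {3}; g ≡ 0 at y ∈ {0}; common: ∅.
Collecting: common zeros = ∅, so the count is 0.
Comparison with the Bézout bound: 0 ≤ 2 = deg(f)·deg(g), as expected for curves with no common component (the affine F_5-count falls short of the bound because intersections may lie at infinity, over extension fields, or carry multiplicity).
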